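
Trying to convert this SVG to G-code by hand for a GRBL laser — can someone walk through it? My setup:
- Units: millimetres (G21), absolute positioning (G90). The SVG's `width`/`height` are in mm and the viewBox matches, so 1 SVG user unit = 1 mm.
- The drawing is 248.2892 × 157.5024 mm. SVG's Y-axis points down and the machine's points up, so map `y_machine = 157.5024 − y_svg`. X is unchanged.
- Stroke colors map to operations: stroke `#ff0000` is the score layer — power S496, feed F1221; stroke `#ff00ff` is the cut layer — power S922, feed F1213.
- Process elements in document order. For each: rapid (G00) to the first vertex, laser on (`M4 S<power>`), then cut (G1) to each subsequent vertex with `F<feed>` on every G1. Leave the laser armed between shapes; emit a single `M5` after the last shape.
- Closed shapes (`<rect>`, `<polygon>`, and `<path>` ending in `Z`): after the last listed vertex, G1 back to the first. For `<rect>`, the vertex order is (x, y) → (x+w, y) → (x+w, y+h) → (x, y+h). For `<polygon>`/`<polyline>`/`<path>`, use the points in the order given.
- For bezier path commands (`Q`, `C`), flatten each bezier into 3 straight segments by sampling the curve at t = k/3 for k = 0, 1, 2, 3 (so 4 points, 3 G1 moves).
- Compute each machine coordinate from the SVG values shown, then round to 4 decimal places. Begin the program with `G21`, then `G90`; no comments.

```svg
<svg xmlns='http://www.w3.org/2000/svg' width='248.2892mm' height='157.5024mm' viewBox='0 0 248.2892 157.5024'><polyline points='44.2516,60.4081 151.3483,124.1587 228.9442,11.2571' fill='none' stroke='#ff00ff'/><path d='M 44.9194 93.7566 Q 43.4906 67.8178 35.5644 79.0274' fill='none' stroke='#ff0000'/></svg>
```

1 u = 1 mm; y_m = 157.5024 − y.

[1] `<polyline>` open polyline, #ff00ff→cut S922 F1213: (44.2516,97.0943) → (151.3483,33.3437) → (228.9442,146.2453)

[2] `<path>` quadratic bezier, #ff0000→score S496 F1221: (44.9194,63.7458) → (43.2449,76.9107) → (40.1266,81.8205) → (35.5644,78.4750)

G21
G90
G00 X44.2516 Y97.0943
M4 S922
G1 X151.3483 Y33.3437 F1213
G1 X228.9442 Y146.2453 F1213
G00 X44.9194 Y63.7458
M4 S496
G1 X43.2449 Y76.9107 F1221
G1 X40.1266 Y81.8205 F1221
G1 X35.5644 Y78.4750 F1221
M5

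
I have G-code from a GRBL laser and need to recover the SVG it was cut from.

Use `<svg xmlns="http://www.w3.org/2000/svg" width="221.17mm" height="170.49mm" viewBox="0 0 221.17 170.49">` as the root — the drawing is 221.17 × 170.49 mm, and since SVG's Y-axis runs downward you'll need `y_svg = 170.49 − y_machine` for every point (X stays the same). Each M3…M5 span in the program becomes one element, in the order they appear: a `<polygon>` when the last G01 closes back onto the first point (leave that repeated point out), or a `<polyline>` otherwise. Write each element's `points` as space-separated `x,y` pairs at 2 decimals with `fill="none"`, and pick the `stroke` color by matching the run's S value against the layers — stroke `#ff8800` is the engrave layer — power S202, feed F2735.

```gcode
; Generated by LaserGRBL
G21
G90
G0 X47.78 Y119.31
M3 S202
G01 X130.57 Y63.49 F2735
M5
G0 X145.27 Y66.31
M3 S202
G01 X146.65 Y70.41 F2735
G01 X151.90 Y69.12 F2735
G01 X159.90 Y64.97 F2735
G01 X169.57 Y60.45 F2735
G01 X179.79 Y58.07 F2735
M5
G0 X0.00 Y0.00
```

<svg xmlns="http://www.w3.org/2000/svg" width="221.17mm" height="170.49mm" viewBox="0 0 221.17 170.49">
  <polyline points="47.78,51.18 130.57,107.00" fill="none" stroke="#ff8800"/>
  <polyline points="145.27,104.18 146.65,100.08 151.90,101.37 159.90,105.52 169.57,110.04 179.79,112.42" fill="none" stroke="#ff8800"/>
</svg>

y_svg = 170.49 − y_m. Every run uses S202, so all elements get stroke `#ff8800` (engrave).

[1] open run; points: 47.78,51.18 130.57,107.00

[2] open run; points: 145.27,104.18 146.65,100.08 151.90,101.37 159.90,105.52 169.57,110.04 179.79,112.42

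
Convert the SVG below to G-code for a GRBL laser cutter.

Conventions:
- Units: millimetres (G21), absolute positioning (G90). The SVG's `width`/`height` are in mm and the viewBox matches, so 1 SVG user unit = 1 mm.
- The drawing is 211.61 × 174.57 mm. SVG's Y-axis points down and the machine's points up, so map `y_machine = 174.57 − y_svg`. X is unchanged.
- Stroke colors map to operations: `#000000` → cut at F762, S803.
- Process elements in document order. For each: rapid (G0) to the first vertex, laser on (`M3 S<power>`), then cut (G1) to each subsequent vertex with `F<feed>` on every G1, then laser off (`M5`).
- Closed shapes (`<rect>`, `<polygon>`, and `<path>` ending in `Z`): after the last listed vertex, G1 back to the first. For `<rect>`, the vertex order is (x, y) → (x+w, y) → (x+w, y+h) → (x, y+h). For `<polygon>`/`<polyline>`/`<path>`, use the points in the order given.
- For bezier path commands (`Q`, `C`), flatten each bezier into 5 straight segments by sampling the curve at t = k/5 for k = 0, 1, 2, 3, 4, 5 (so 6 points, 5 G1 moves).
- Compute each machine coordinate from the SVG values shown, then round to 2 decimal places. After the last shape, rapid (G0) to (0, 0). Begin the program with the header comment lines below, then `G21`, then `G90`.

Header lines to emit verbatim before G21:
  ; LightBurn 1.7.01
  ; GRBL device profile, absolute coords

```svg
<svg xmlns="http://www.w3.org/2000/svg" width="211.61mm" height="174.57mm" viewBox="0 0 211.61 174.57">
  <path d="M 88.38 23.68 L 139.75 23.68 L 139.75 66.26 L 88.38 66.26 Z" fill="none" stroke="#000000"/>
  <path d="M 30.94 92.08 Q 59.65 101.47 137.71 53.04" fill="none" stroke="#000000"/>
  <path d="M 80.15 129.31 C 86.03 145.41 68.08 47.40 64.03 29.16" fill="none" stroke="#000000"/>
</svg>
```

; LightBurn 1.7.01
; GRBL device profile, absolute coords
G21
G90
G0 X88.38 Y150.89
M3 S803
G1 X139.75 Y150.89 F762
G1 X139.75 Y108.31 F762
G1 X88.38 Y108.31 F762
G1 X88.38 Y150.89 F762
M5
G0 X30.94 Y82.49
M3 S803
G1 X44.40 Y81.05 F762
G1 X61.80 Y84.23 F762
G1 X83.16 Y92.04 F762
G1 X108.46 Y104.47 F762
G1 X137.71 Y121.53 F762
M5
G0 X80.15 Y45.26
M3 S803
G1 X81.12 Y47.74 F762
G1 X78.18 Y68.30 F762
G1 X73.15 Y97.64 F762
G1 X67.83 Y126.44 F762
G1 X64.03 Y145.41 F762
M5
G0 X0.00 Y0.00

viewBox `0 0 211.61 174.57` with mm width/height → 1 unit = 1 mm. Flip: y_m = 174.57 − y_svg.

**Shape 1** — `<path>` rectangle, stroke `#000000` → cut (S803, F762). Machine vertices: (88.38,150.89) → (139.75,150.89) → (139.75,108.31) → (88.38,108.31) → (88.38,150.89). Closed: final G1 returns to the first vertex.

**Shape 2** — `<path>` quadratic bezier, stroke `#000000` → cut (S803, F762). Control points (SVG): P0=(30.94,92.08), P1=(59.65,101.47), P2=(137.71,53.04); sampled at t=k/5. Machine vertices: (30.94,82.49) → (44.40,81.05) → (61.80,84.23) → (83.16,92.04) → (108.46,104.47) → (137.71,121.53). Open path.

**Shape 3** — `<path>` cubic bezier, stroke `#000000` → cut (S803, F762). Control points (SVG): P0=(80.15,129.31), P1=(86.03,145.41), P2=(68.08,47.40), P3=(64.03,29.16); sampled at t=k/5. Machine vertices: (80.15,45.26) → (81.12,47.74) → (78.18,68.30) → (73.15,97.64) → (67.83,126.44) → (64.03,145.41). Open path.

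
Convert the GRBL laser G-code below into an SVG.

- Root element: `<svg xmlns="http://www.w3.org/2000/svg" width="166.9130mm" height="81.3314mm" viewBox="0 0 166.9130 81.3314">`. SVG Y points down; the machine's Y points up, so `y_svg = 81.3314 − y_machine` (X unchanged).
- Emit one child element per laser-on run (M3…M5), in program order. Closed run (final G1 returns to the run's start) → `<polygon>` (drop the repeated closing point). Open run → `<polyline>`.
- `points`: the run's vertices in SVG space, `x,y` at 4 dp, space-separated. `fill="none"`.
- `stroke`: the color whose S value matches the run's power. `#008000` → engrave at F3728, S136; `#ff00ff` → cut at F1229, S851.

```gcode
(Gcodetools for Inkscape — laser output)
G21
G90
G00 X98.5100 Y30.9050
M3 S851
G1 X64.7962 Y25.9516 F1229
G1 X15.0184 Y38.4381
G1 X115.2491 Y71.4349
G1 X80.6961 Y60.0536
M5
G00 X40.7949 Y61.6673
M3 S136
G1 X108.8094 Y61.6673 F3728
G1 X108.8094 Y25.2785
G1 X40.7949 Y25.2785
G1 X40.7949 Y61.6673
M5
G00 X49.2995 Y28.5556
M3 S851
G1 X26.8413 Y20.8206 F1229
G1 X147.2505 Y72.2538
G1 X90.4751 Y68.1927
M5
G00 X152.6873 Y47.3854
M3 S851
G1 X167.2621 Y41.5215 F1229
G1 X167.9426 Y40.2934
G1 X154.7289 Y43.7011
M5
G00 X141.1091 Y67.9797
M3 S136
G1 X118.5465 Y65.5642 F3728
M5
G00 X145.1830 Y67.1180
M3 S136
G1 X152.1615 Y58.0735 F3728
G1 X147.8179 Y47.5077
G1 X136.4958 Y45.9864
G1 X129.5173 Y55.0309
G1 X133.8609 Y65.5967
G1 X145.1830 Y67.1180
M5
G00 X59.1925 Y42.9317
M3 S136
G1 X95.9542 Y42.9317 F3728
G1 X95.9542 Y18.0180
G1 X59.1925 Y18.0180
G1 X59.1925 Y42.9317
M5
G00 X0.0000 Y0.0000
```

Machine Y-up, SVG Y-down with viewBox height 81.3314, so y_svg = 81.3314 − y_machine; X carries over.

Run 1: power S851 maps to stroke `#ff00ff` (cut). The run is open, so emit a `<polyline>` with points (Y-flipped): 98.5100,50.4264 64.7962,55.3798 15.0184,42.8933 115.2491,9.8965 80.6961,21.2778.

Run 2: the run's S136 means `#008000` (engrave). The run returns to its start, so emit a `<polygon>` with points (Y-flipped): 40.7949,19.6641 108.8094,19.6641 108.8094,56.0529 40.7949,56.0529.

Run 3: S851 ⇒ cut layer `#ff00ff`. The run is open, so emit a `<polyline>` with points (Y-flipped): 49.2995,52.7758 26.8413,60.5108 147.2505,9.0776 90.4751,13.1387.

Run 4: S851 ⇒ cut layer `#ff00ff`. The run is open, so emit a `<polyline>` with points (Y-flipped): 152.6873,33.9460 167.2621,39.8099 167.9426,41.0380 154.7289,37.6303.

Run 5: the run's S136 means `#008000` (engrave). The run is open, so emit a `<polyline>` with points (Y-flipped): 141.1091,13.3517 118.5465,15.7672.

Run 6: power S136 maps to stroke `#008000` (engrave). The run returns to its start, so emit a `<polygon>` with points (Y-flipped): 145.1830,14.2134 152.1615,23.2579 147.8179,33.8237 136.4958,35.3450 129.5173,26.3005 133.8609,15.7347.

Run 7: the run's S136 means `#008000` (engrave). The run returns to its start, so emit a `<polygon>` with points (Y-flipped): 59.1925,38.3997 95.9542,38.3997 95.9542,63.3134 59.1925,63.3134.

<svg xmlns="http://www.w3.org/2000/svg" width="166.9130mm" height="81.3314mm" viewBox="0 0 166.9130 81.3314">
  <polyline points="98.5100,50.4264 64.7962,55.3798 15.0184,42.8933 115.2491,9.8965 80.6961,21.2778" fill="none" stroke="#ff00ff"/>
  <polygon points="40.7949,19.6641 108.8094,19.6641 108.8094,56.0529 40.7949,56.0529" fill="none" stroke="#008000"/>
  <polyline points="49.2995,52.7758 26.8413,60.5108 147.2505,9.0776 90.4751,13.1387" fill="none" stroke="#ff00ff"/>
  <polyline points="152.6873,33.9460 167.2621,39.8099 167.9426,41.0380 154.7289,37.6303" fill="none" stroke="#ff00ff"/>
  <polyline points="141.1091,13.3517 118.5465,15.7672" fill="none" stroke="#008000"/>
  <polygon points="145.1830,14.2134 152.1615,23.2579 147.8179,33.8237 136.4958,35.3450 129.5173,26.3005 133.8609,15.7347" fill="none" stroke="#008000"/>
  <polygon points="59.1925,38.3997 95.9542,38.3997 95.9542,63.3134 59.1925,63.3134" fill="none" stroke="#008000"/>
</svg>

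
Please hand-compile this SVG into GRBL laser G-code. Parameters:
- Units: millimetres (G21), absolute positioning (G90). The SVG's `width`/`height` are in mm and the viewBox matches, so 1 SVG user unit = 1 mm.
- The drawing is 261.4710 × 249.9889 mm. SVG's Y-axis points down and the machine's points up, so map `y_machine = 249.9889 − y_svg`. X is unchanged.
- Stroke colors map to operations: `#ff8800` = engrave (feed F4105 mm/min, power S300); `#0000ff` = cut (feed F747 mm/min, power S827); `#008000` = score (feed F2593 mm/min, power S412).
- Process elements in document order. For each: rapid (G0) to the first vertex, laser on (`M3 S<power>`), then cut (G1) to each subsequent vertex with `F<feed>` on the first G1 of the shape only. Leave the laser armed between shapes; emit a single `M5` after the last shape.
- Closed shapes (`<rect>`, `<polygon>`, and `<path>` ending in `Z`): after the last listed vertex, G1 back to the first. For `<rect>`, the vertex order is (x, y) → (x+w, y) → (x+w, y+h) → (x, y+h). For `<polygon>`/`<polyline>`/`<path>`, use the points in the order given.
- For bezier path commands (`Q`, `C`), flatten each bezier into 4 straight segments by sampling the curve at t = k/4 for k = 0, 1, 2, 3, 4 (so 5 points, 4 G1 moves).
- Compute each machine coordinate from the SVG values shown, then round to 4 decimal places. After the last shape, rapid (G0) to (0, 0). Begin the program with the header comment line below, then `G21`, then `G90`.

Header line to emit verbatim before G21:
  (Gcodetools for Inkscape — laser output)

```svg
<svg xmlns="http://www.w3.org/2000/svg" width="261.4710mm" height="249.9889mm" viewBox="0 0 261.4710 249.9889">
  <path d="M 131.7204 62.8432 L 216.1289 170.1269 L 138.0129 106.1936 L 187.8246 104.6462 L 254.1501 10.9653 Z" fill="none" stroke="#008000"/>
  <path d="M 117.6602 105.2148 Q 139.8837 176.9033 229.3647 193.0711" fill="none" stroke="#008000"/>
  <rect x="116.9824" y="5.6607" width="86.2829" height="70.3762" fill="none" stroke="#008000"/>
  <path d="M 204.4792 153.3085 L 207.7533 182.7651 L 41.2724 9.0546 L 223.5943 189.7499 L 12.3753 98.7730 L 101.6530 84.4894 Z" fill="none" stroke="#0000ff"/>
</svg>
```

(Gcodetools for Inkscape — laser output)
G21
G90
G0 X131.7204 Y187.1457
M3 S412
G1 X216.1289 Y79.8620 F2593
G1 X138.0129 Y143.7953
G1 X187.8246 Y145.3427
G1 X254.1501 Y239.0236
G1 X131.7204 Y187.1457
G0 X117.6602 Y144.7741
M3 S412
G1 X132.9755 Y112.3999 F2593
G1 X156.6981 Y86.9658
G1 X188.8278 Y68.4717
G1 X229.3647 Y56.9178
G0 X116.9824 Y244.3282
M3 S412
G1 X203.2653 Y244.3282 F2593
G1 X203.2653 Y173.9520
G1 X116.9824 Y173.9520
G1 X116.9824 Y244.3282
G0 X204.4792 Y96.6804
M3 S827
G1 X207.7533 Y67.2238 F747
G1 X41.2724 Y240.9343
G1 X223.5943 Y60.2390
G1 X12.3753 Y151.2159
G1 X101.6530 Y165.4995
G1 X204.4792 Y96.6804
M5
G0 X0.0000 Y0.0000

Since the viewBox matches the mm dimensions, user units are millimetres directly. The only transform is the Y-flip y_m = 249.9889 − y_svg.

Shape 1 is a closed polygon drawn with `<path>`. Its stroke #008000 means score at S412, F2593. After flipping Y the toolpath is (131.7204,187.1457) → (216.1289,79.8620) → (138.0129,143.7953) → (187.8246,145.3427) → (254.1501,239.0236) → (131.7204,187.1457), returning to the start.

Shape 2 is a quadratic bezier drawn with `<path>`. Its stroke #008000 means score at S412, F2593. After flipping Y the toolpath is (117.6602,144.7741) → (132.9755,112.3999) → (156.6981,86.9658) → (188.8278,68.4717) → (229.3647,56.9178).

Shape 3 is a rectangle drawn with `<rect>`. Its stroke #008000 means score at S412, F2593. After flipping Y the toolpath is (116.9824,244.3282) → (203.2653,244.3282) → (203.2653,173.9520) → (116.9824,173.9520) → (116.9824,244.3282), returning to the start.

Shape 4 is a closed polygon drawn with `<path>`. Its stroke #0000ff means cut at S827, F747. After flipping Y the toolpath is (204.4792,96.6804) → (207.7533,67.2238) → (41.2724,240.9343) → (223.5943,60.2390) → (12.3753,151.2159) → (101.6530,165.4995) → (204.4792,96.6804), returning to the start.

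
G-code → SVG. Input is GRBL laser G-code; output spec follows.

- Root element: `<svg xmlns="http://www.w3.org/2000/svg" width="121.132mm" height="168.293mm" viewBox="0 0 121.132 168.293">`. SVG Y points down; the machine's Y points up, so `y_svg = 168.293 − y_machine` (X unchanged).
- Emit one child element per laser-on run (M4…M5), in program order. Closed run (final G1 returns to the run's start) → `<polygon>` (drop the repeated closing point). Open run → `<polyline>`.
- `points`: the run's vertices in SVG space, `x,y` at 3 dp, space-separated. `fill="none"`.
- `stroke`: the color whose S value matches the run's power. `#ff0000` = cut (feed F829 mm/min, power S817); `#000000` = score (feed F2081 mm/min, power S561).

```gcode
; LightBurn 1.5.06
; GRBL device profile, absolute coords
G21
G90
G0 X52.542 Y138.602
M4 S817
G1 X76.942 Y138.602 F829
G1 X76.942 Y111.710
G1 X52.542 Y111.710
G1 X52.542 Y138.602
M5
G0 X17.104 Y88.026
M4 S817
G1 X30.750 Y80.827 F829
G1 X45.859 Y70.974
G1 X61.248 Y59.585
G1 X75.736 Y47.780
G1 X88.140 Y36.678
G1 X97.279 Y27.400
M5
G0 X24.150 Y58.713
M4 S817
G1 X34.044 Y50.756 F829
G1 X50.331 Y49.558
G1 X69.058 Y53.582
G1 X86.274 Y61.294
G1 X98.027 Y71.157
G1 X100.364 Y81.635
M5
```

<svg xmlns="http://www.w3.org/2000/svg" width="121.132mm" height="168.293mm" viewBox="0 0 121.132 168.293">
  <polygon points="52.542,29.691 76.942,29.691 76.942,56.583 52.542,56.583" fill="none" stroke="#ff0000"/>
  <polyline points="17.104,80.267 30.750,87.466 45.859,97.319 61.248,108.708 75.736,120.513 88.140,131.615 97.279,140.893" fill="none" stroke="#ff0000"/>
  <polyline points="24.150,109.580 34.044,117.537 50.331,118.735 69.058,114.711 86.274,106.999 98.027,97.136 100.364,86.658" fill="none" stroke="#ff0000"/>
</svg>

y_svg = 168.293 − y_m. Every run uses S817, so all elements get stroke `#ff0000` (cut).

[1] closed run; points: 52.542,29.691 76.942,29.691 76.942,56.583 52.542,56.583

[2] open run; points: 17.104,80.267 30.750,87.466 45.859,97.319 61.248,108.708 75.736,120.513 88.140,131.615 97.279,140.893

[3] open run; points: 24.150,109.580 34.044,117.537 50.331,118.735 69.058,114.711 86.274,106.999 98.027,97.136 100.364,86.658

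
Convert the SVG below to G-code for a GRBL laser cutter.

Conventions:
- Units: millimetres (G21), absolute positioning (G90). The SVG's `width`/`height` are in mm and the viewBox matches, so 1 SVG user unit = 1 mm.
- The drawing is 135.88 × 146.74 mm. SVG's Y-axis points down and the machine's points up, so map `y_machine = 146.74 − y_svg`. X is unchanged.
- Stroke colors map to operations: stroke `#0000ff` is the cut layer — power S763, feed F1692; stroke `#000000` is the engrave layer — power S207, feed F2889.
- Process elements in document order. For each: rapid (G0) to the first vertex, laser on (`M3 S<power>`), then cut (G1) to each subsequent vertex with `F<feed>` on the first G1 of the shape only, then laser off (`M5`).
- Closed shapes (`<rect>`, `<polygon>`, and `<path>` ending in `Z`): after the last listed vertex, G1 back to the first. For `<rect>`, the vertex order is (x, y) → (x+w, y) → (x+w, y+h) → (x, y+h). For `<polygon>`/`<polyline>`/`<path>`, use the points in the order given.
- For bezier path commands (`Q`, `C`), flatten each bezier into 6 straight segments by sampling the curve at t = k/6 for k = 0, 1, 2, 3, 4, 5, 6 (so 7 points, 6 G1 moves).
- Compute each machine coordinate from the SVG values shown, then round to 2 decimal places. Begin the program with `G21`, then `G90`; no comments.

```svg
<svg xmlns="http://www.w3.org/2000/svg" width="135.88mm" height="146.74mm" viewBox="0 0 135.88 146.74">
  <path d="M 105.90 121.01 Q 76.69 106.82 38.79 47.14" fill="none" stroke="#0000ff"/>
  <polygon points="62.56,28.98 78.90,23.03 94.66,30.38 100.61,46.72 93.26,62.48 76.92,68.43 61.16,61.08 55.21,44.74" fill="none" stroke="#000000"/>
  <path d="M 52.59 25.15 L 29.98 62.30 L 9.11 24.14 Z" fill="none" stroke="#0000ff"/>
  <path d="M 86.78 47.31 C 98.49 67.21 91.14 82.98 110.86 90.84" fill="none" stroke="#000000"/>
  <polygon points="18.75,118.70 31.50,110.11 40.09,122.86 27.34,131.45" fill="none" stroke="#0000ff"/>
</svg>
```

G21
G90
G0 X105.90 Y25.73
M3 S763
G1 X95.92 Y31.72 F1692
G1 X85.46 Y40.24
G1 X74.52 Y51.29
G1 X63.09 Y64.87
G1 X51.18 Y80.97
G1 X38.79 Y99.60
M5
G0 X62.56 Y117.76
M3 S207
G1 X78.90 Y123.71 F2889
G1 X94.66 Y116.36
G1 X100.61 Y100.02
G1 X93.26 Y84.26
G1 X76.92 Y78.31
G1 X61.16 Y85.66
G1 X55.21 Y102.00
G1 X62.56 Y117.76
M5
G0 X52.59 Y121.59
M3 S763
G1 X29.98 Y84.44 F1692
G1 X9.11 Y122.60
G1 X52.59 Y121.59
M5
G0 X86.78 Y99.43
M3 S207
G1 X91.26 Y89.84 F2889
G1 X93.85 Y81.05
G1 X95.82 Y73.15
G1 X98.45 Y66.26
G1 X103.04 Y60.47
G1 X110.86 Y55.90
M5
G0 X18.75 Y28.04
M3 S763
G1 X31.50 Y36.63 F1692
G1 X40.09 Y23.88
G1 X27.34 Y15.29
G1 X18.75 Y28.04
M5

Since the viewBox matches the mm dimensions, user units are millimetres directly. The only transform is the Y-flip y_m = 146.74 − y_svg.

Shape 1 is a quadratic bezier drawn with `<path>`. Its stroke #0000ff means cut at S763, F1692. After flipping Y the toolpath is (105.90,25.73) → (95.92,31.72) → (85.46,40.24) → (74.52,51.29) → (63.09,64.87) → (51.18,80.97) → (38.79,99.60).

Shape 2 is a regular polygon drawn with `<polygon>`. Its stroke #000000 means engrave at S207, F2889. After flipping Y the toolpath is (62.56,117.76) → (78.90,123.71) → (94.66,116.36) → (100.61,100.02) → (93.26,84.26) → (76.92,78.31) → (61.16,85.66) → (55.21,102.00) → (62.56,117.76), returning to the start.

Shape 3 is a regular polygon drawn with `<path>`. Its stroke #0000ff means cut at S763, F1692. After flipping Y the toolpath is (52.59,121.59) → (29.98,84.44) → (9.11,122.60) → (52.59,121.59), returning to the start.

Shape 4 is a cubic bezier drawn with `<path>`. Its stroke #000000 means engrave at S207, F2889. After flipping Y the toolpath is (86.78,99.43) → (91.26,89.84) → (93.85,81.05) → (95.82,73.15) → (98.45,66.26) → (103.04,60.47) → (110.86,55.90).

Shape 5 is a regular polygon drawn with `<polygon>`. Its stroke #0000ff means cut at S763, F1692. After flipping Y the toolpath is (18.75,28.04) → (31.50,36.63) → (40.09,23.88) → (27.34,15.29) → (18.75,28.04), returning to the start.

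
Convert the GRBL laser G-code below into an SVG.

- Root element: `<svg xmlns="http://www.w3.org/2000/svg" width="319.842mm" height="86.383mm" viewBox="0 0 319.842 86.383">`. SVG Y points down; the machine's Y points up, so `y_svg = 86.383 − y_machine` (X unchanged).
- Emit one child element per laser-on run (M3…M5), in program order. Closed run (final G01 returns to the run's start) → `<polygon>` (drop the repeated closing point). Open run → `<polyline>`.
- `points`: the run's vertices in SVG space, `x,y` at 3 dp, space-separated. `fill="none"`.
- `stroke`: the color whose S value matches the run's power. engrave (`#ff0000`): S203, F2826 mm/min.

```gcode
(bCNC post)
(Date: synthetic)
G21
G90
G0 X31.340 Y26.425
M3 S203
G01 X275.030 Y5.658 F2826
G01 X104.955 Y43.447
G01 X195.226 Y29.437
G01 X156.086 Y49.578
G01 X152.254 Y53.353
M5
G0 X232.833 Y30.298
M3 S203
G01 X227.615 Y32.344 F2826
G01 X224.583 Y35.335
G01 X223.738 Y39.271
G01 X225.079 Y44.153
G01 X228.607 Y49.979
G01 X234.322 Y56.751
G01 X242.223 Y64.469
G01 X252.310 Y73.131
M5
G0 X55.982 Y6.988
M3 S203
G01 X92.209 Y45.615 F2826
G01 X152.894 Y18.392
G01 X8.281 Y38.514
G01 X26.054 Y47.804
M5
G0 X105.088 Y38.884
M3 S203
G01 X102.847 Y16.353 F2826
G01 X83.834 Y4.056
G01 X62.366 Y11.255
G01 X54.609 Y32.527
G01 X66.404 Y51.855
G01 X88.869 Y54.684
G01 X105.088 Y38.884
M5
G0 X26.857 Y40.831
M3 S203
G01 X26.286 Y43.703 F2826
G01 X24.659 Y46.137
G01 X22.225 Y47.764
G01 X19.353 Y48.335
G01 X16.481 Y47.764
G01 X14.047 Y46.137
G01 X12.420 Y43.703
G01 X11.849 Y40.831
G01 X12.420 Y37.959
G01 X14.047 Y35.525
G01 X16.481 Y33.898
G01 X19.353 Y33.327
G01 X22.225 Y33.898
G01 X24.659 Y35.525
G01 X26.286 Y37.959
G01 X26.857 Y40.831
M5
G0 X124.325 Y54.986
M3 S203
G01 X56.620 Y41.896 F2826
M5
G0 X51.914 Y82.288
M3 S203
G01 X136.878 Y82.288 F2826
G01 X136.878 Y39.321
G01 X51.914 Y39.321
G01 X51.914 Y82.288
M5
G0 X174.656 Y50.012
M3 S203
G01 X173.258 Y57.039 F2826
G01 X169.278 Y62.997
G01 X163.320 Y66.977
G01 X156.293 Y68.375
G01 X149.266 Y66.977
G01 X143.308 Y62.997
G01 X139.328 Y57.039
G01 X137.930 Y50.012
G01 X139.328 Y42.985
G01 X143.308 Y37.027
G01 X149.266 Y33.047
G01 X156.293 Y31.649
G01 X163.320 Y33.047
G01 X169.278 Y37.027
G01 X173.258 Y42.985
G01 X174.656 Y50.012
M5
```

Each laser-on run becomes one SVG element. Flip Y back into SVG space with y_svg = 86.383 − y_machine. Every run uses S203, so all elements get stroke `#ff0000` (engrave).

Run 1: The run is open, so emit a `<polyline>` with points (Y-flipped): 31.340,59.958 275.030,80.725 104.955,42.936 195.226,56.946 156.086,36.805 152.254,33.030.

Run 2: The run is open, so emit a `<polyline>` with points (Y-flipped): 232.833,56.085 227.615,54.039 224.583,51.048 223.738,47.112 225.079,42.230 228.607,36.404 234.322,29.632 242.223,21.914 252.310,13.252.

Run 3: The run is open, so emit a `<polyline>` with points (Y-flipped): 55.982,79.395 92.209,40.768 152.894,67.991 8.281,47.869 26.054,38.579.

Run 4: The run returns to its start, so emit a `<polygon>` with points (Y-flipped): 105.088,47.499 102.847,70.030 83.834,82.327 62.366,75.128 54.609,53.856 66.404,34.528 88.869,31.699.

Run 5: The run returns to its start, so emit a `<polygon>` with points (Y-flipped): 26.857,45.552 26.286,42.680 24.659,40.246 22.225,38.619 19.353,38.048 16.481,38.619 14.047,40.246 12.420,42.680 11.849,45.552 12.420,48.424 14.047,50.858 16.481,52.485 19.353,53.056 22.225,52.485 24.659,50.858 26.286,48.424.

Run 6: The run is open, so emit a `<polyline>` with points (Y-flipped): 124.325,31.397 56.620,44.487.

Run 7: The run returns to its start, so emit a `<polygon>` with points (Y-flipped): 51.914,4.095 136.878,4.095 136.878,47.062 51.914,47.062.

Run 8: The run returns to its start, so emit a `<polygon>` with points (Y-flipped): 174.656,36.371 173.258,29.344 169.278,23.386 163.320,19.406 156.293,18.008 149.266,19.406 143.308,23.386 139.328,29.344 137.930,36.371 139.328,43.398 143.308,49.356 149.266,53.336 156.293,54.734 163.320,53.336 169.278,49.356 173.258,43.398.

<svg xmlns="http://www.w3.org/2000/svg" width="319.842mm" height="86.383mm" viewBox="0 0 319.842 86.383">
  <polyline points="31.340,59.958 275.030,80.725 104.955,42.936 195.226,56.946 156.086,36.805 152.254,33.030" fill="none" stroke="#ff0000"/>
  <polyline points="232.833,56.085 227.615,54.039 224.583,51.048 223.738,47.112 225.079,42.230 228.607,36.404 234.322,29.632 242.223,21.914 252.310,13.252" fill="none" stroke="#ff0000"/>
  <polyline points="55.982,79.395 92.209,40.768 152.894,67.991 8.281,47.869 26.054,38.579" fill="none" stroke="#ff0000"/>
  <polygon points="105.088,47.499 102.847,70.030 83.834,82.327 62.366,75.128 54.609,53.856 66.404,34.528 88.869,31.699" fill="none" stroke="#ff0000"/>
  <polygon points="26.857,45.552 26.286,42.680 24.659,40.246 22.225,38.619 19.353,38.048 16.481,38.619 14.047,40.246 12.420,42.680 11.849,45.552 12.420,48.424 14.047,50.858 16.481,52.485 19.353,53.056 22.225,52.485 24.659,50.858 26.286,48.424" fill="none" stroke="#ff0000"/>
  <polyline points="124.325,31.397 56.620,44.487" fill="none" stroke="#ff0000"/>
  <polygon points="51.914,4.095 136.878,4.095 136.878,47.062 51.914,47.062" fill="none" stroke="#ff0000"/>
  <polygon points="174.656,36.371 173.258,29.344 169.278,23.386 163.320,19.406 156.293,18.008 149.266,19.406 143.308,23.386 139.328,29.344 137.930,36.371 139.328,43.398 143.308,49.356 149.266,53.336 156.293,54.734 163.320,53.336 169.278,49.356 173.258,43.398" fill="none" stroke="#ff0000"/>
</svg>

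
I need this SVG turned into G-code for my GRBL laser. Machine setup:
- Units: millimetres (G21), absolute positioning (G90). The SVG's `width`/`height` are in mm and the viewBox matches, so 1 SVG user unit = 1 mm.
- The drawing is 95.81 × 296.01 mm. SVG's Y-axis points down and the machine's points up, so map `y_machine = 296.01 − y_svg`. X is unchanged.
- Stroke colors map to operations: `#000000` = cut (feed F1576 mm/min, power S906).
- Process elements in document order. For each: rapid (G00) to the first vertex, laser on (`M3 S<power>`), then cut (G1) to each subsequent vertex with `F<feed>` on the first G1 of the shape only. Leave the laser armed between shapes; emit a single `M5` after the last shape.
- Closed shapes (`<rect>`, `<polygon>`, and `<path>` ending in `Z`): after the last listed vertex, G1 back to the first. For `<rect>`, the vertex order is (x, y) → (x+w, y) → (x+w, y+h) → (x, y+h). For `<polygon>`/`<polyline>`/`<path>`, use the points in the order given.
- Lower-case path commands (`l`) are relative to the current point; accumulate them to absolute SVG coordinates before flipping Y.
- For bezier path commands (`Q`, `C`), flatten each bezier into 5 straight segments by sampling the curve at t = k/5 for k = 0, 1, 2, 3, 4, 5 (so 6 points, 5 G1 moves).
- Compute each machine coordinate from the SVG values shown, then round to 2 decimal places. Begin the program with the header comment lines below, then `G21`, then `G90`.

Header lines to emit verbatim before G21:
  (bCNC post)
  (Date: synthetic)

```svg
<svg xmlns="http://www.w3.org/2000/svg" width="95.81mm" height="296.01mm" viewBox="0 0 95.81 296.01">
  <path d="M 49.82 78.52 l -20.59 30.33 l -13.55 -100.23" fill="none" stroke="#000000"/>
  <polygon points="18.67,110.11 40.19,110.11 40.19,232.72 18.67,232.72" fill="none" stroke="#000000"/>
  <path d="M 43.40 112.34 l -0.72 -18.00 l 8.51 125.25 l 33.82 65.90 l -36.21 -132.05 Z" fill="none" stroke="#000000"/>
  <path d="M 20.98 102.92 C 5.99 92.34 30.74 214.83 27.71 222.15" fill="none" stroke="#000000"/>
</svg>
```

Since the viewBox matches the mm dimensions, user units are millimetres directly. The only transform is the Y-flip y_m = 296.01 − y_svg.

Shape 1 is a open polyline drawn with `<path>`. Its stroke #000000 means cut at S906, F1576. After flipping Y the toolpath is (49.82,217.49) → (29.23,187.16) → (15.68,287.39).

Shape 2 is a rectangle drawn with `<polygon>`. Its stroke #000000 means cut at S906, F1576. After flipping Y the toolpath is (18.67,185.90) → (40.19,185.90) → (40.19,63.29) → (18.67,63.29) → (18.67,185.90), returning to the start.

Shape 3 is a closed polygon drawn with `<path>`. Its stroke #000000 means cut at S906, F1576. After flipping Y the toolpath is (43.40,183.67) → (42.68,201.67) → (51.19,76.42) → (85.01,10.52) → (48.80,142.57) → (43.40,183.67), returning to the start.

Shape 4 is a cubic bezier drawn with `<path>`. Its stroke #000000 means cut at S906, F1576. After flipping Y the toolpath is (20.98,193.09) → (16.21,185.46) → (17.75,157.80) → (22.33,122.04) → (26.73,90.09) → (27.71,73.86).

(bCNC post)
(Date: synthetic)
G21
G90
G00 X49.82 Y217.49
M3 S906
G1 X29.23 Y187.16 F1576
G1 X15.68 Y287.39
G00 X18.67 Y185.90
M3 S906
G1 X40.19 Y185.90 F1576
G1 X40.19 Y63.29
G1 X18.67 Y63.29
G1 X18.67 Y185.90
G00 X43.40 Y183.67
M3 S906
G1 X42.68 Y201.67 F1576
G1 X51.19 Y76.42
G1 X85.01 Y10.52
G1 X48.80 Y142.57
G1 X43.40 Y183.67
G00 X20.98 Y193.09
M3 S906
G1 X16.21 Y185.46 F1576
G1 X17.75 Y157.80
G1 X22.33 Y122.04
G1 X26.73 Y90.09
G1 X27.71 Y73.86
M5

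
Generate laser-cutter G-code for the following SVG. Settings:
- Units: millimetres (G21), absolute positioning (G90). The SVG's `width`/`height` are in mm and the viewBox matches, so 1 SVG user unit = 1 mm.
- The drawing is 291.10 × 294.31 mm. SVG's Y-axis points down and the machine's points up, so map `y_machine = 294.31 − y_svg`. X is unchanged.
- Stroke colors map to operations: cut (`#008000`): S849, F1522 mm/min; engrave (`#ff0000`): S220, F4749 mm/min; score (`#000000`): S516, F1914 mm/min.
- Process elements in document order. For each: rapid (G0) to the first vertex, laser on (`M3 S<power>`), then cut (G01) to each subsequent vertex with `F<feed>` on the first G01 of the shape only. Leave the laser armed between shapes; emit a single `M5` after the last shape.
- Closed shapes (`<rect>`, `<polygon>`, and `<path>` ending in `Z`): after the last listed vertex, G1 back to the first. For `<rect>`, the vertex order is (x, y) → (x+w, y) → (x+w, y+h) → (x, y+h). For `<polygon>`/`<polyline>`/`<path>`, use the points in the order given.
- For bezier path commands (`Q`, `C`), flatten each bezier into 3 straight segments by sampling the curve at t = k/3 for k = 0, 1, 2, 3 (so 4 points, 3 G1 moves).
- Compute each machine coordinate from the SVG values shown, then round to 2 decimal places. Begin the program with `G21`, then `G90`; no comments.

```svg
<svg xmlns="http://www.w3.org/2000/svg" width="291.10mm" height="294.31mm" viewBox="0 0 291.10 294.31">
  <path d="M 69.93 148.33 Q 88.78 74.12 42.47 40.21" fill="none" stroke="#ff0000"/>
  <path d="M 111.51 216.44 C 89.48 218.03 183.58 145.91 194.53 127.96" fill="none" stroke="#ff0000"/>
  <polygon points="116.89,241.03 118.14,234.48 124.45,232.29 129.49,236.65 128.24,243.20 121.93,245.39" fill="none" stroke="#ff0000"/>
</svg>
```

1 u = 1 mm; y_m = 294.31 − y.

[1] `<path>` quadratic bezier, #ff0000→engrave S220 F4749: (69.93,145.98) → (75.26,190.98) → (66.10,227.02) → (42.47,254.10)

[2] `<path>` cubic bezier, #ff0000→engrave S220 F4749: (111.51,77.87) → (120.81,96.11) → (163.24,135.08) → (194.53,166.35)

[3] `<polygon>` regular polygon, #ff0000→engrave S220 F4749: (116.89,53.28) → (118.14,59.83) → (124.45,62.02) → (129.49,57.66) → (128.24,51.11) → (121.93,48.92) → (116.89,53.28) (closed)

G21
G90
G0 X69.93 Y145.98
M3 S220
G01 X75.26 Y190.98 F4749
G01 X66.10 Y227.02
G01 X42.47 Y254.10
G0 X111.51 Y77.87
M3 S220
G01 X120.81 Y96.11 F4749
G01 X163.24 Y135.08
G01 X194.53 Y166.35
G0 X116.89 Y53.28
M3 S220
G01 X118.14 Y59.83 F4749
G01 X124.45 Y62.02
G01 X129.49 Y57.66
G01 X128.24 Y51.11
G01 X121.93 Y48.92
G01 X116.89 Y53.28
M5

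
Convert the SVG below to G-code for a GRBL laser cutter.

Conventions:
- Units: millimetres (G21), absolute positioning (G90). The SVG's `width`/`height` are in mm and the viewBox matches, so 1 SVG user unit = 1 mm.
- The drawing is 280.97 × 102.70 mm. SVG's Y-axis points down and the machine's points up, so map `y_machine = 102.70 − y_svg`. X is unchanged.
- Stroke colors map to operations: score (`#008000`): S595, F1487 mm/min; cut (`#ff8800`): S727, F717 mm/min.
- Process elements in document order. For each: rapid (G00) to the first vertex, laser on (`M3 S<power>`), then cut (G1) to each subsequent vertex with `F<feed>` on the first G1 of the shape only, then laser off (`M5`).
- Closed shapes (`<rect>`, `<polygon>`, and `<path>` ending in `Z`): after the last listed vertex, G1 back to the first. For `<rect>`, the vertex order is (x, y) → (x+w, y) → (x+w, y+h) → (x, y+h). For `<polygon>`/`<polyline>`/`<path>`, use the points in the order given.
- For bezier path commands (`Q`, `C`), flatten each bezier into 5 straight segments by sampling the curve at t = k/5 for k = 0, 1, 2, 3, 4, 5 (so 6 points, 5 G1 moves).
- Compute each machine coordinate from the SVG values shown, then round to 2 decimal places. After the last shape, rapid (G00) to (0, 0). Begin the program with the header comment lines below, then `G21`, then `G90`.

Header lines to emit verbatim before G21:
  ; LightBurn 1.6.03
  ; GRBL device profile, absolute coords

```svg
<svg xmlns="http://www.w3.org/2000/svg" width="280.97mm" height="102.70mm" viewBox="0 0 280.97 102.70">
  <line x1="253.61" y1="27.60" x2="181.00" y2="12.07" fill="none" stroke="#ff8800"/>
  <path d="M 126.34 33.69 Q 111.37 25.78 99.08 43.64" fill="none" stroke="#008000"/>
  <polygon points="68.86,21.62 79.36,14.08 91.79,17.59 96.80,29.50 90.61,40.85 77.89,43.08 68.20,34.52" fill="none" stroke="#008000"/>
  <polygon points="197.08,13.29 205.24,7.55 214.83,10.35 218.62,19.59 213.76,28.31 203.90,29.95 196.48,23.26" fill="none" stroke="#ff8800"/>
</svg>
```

; LightBurn 1.6.03
; GRBL device profile, absolute coords
G21
G90
G00 X253.61 Y75.10
M3 S727
G1 X181.00 Y90.63 F717
M5
G00 X126.34 Y69.01
M3 S595
G1 X120.46 Y71.14 F1487
G1 X114.79 Y71.21
G1 X109.34 Y69.22
G1 X104.10 Y65.17
G1 X99.08 Y59.06
M5
G00 X68.86 Y81.08
M3 S595
G1 X79.36 Y88.62 F1487
G1 X91.79 Y85.11
G1 X96.80 Y73.20
G1 X90.61 Y61.85
G1 X77.89 Y59.62
G1 X68.20 Y68.18
G1 X68.86 Y81.08
M5
G00 X197.08 Y89.41
M3 S727
G1 X205.24 Y95.15 F717
G1 X214.83 Y92.35
G1 X218.62 Y83.11
G1 X213.76 Y74.39
G1 X203.90 Y72.75
G1 X196.48 Y79.44
G1 X197.08 Y89.41
M5
G00 X0.00 Y0.00

1 u = 1 mm; y_m = 102.70 − y.

[1] `<line>` line segment, #ff8800→cut S727 F717: (253.61,75.10) → (181.00,90.63)

[2] `<path>` quadratic bezier, #008000→score S595 F1487: (126.34,69.01) → (120.46,71.14) → (114.79,71.21) → (109.34,69.22) → (104.10,65.17) → (99.08,59.06)

[3] `<polygon>` regular polygon, #008000→score S595 F1487: (68.86,81.08) → (79.36,88.62) → (91.79,85.11) → (96.80,73.20) → (90.61,61.85) → (77.89,59.62) → (68.20,68.18) → (68.86,81.08) (closed)

[4] `<polygon>` regular polygon, #ff8800→cut S727 F717: (197.08,89.41) → (205.24,95.15) → (214.83,92.35) → (218.62,83.11) → (213.76,74.39) → (203.90,72.75) → (196.48,79.44) → (197.08,89.41) (closed)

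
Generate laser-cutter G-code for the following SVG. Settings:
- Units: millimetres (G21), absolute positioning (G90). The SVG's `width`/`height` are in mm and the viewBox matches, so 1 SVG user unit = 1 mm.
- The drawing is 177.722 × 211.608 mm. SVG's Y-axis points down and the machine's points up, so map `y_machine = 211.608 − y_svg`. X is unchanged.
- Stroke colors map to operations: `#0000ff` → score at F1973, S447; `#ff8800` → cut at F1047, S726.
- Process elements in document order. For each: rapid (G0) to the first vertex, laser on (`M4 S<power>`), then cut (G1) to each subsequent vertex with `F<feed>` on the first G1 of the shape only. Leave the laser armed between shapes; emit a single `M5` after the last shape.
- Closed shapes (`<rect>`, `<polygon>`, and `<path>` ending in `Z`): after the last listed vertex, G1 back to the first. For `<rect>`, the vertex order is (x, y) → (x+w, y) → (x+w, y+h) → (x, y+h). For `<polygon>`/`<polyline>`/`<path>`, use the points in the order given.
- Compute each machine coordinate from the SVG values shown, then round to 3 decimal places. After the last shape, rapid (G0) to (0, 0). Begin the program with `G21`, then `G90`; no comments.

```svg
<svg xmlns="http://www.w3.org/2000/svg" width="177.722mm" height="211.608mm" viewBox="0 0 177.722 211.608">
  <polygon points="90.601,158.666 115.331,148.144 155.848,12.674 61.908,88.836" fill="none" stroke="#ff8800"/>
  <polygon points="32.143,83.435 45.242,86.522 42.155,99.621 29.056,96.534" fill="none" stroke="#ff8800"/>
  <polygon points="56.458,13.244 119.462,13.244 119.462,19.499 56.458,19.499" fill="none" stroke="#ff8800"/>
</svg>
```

Since the viewBox matches the mm dimensions, user units are millimetres directly. The only transform is the Y-flip y_m = 211.608 − y_svg.

Shape 1 is a closed polygon drawn with `<polygon>`. Its stroke #ff8800 means cut at S726, F1047. After flipping Y the toolpath is (90.601,52.942) → (115.331,63.464) → (155.848,198.934) → (61.908,122.772) → (90.601,52.942), returning to the start.

Shape 2 is a regular polygon drawn with `<polygon>`. Its stroke #ff8800 means cut at S726, F1047. After flipping Y the toolpath is (32.143,128.173) → (45.242,125.086) → (42.155,111.987) → (29.056,115.074) → (32.143,128.173), returning to the start.

Shape 3 is a rectangle drawn with `<polygon>`. Its stroke #ff8800 means cut at S726, F1047. After flipping Y the toolpath is (56.458,198.364) → (119.462,198.364) → (119.462,192.109) → (56.458,192.109) → (56.458,198.364), returning to the start.

G21
G90
G0 X90.601 Y52.942
M4 S726
G1 X115.331 Y63.464 F1047
G1 X155.848 Y198.934
G1 X61.908 Y122.772
G1 X90.601 Y52.942
G0 X32.143 Y128.173
M4 S726
G1 X45.242 Y125.086 F1047
G1 X42.155 Y111.987
G1 X29.056 Y115.074
G1 X32.143 Y128.173
G0 X56.458 Y198.364
M4 S726
G1 X119.462 Y198.364 F1047
G1 X119.462 Y192.109
G1 X56.458 Y192.109
G1 X56.458 Y198.364
M5
G0 X0.000 Y0.000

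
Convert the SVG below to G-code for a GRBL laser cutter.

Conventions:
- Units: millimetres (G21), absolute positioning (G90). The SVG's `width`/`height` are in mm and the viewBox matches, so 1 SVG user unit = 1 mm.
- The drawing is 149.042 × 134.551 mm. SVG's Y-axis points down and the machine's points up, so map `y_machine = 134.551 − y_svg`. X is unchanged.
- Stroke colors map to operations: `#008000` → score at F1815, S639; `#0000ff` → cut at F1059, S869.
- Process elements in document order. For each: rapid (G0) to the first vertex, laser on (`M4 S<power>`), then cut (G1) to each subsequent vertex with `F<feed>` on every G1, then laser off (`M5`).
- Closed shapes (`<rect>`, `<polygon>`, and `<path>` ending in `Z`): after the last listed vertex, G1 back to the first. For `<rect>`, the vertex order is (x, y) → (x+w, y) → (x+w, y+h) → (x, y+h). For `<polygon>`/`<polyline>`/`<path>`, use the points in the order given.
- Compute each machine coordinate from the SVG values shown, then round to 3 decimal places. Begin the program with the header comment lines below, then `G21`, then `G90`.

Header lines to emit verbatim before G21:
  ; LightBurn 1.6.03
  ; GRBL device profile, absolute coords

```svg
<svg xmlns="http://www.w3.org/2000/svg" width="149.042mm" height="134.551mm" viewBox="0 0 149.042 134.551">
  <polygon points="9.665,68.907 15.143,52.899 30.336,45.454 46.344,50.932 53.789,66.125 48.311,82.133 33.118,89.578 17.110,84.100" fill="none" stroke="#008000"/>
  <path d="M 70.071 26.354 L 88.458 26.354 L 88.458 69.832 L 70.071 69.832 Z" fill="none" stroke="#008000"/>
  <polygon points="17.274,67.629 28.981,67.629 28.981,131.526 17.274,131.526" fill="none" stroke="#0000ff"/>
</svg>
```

; LightBurn 1.6.03
; GRBL device profile, absolute coords
G21
G90
G0 X9.665 Y65.644
M4 S639
G1 X15.143 Y81.652 F1815
G1 X30.336 Y89.097 F1815
G1 X46.344 Y83.619 F1815
G1 X53.789 Y68.426 F1815
G1 X48.311 Y52.418 F1815
G1 X33.118 Y44.973 F1815
G1 X17.110 Y50.451 F1815
G1 X9.665 Y65.644 F1815
M5
G0 X70.071 Y108.197
M4 S639
G1 X88.458 Y108.197 F1815
G1 X88.458 Y64.719 F1815
G1 X70.071 Y64.719 F1815
G1 X70.071 Y108.197 F1815
M5
G0 X17.274 Y66.922
M4 S869
G1 X28.981 Y66.922 F1059
G1 X28.981 Y3.025 F1059
G1 X17.274 Y3.025 F1059
G1 X17.274 Y66.922 F1059
M5

viewBox `0 0 149.042 134.551` with mm width/height → 1 unit = 1 mm. Flip: y_m = 134.551 − y_svg.

**Shape 1** — `<polygon>` regular polygon, stroke `#008000` → score (S639, F1815). Machine vertices: (9.665,65.644) → (15.143,81.652) → (30.336,89.097) → (46.344,83.619) → (53.789,68.426) → (48.311,52.418) → (33.118,44.973) → (17.110,50.451) → (9.665,65.644). Closed: final G1 returns to the first vertex.

**Shape 2** — `<path>` rectangle, stroke `#008000` → score (S639, F1815). Machine vertices: (70.071,108.197) → (88.458,108.197) → (88.458,64.719) → (70.071,64.719) → (70.071,108.197). Closed: final G1 returns to the first vertex.

**Shape 3** — `<polygon>` rectangle, stroke `#0000ff` → cut (S869, F1059). Machine vertices: (17.274,66.922) → (28.981,66.922) → (28.981,3.025) → (17.274,3.025) → (17.274,66.922). Closed: final G1 returns to the first vertex.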